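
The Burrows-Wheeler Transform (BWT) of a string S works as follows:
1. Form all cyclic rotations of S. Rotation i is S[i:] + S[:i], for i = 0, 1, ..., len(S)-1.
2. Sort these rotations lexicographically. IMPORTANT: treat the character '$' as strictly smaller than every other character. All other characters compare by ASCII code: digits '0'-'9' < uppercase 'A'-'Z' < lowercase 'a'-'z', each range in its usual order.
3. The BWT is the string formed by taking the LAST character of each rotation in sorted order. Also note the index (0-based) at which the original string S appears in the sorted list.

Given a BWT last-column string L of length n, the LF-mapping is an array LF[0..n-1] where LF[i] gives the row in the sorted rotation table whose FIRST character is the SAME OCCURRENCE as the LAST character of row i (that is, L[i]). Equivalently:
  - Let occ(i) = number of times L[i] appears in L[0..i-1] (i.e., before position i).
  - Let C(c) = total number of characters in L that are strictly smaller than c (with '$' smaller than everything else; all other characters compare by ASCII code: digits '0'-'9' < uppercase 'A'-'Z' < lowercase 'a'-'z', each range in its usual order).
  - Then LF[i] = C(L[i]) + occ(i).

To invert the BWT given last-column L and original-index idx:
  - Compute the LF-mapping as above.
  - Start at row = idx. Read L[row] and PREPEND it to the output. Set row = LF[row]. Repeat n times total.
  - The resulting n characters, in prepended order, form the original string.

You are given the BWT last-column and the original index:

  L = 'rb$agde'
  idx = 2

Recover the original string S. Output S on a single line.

LF mapping: 6 2 0 1 5 3 4
Walk LF starting at row 2, prepending L[row]:
  step 1: row=2, L[2]='$', prepend. Next row=LF[2]=0
  step 2: row=0, L[0]='r', prepend. Next row=LF[0]=6
  step 3: row=6, L[6]='e', prepend. Next row=LF[6]=4
  step 4: row=4, L[4]='g', prepend. Next row=LF[4]=5
  step 5: row=5, L[5]='d', prepend. Next row=LF[5]=3
  step 6: row=3, L[3]='a', prepend. Next row=LF[3]=1
  step 7: row=1, L[1]='b', prepend. Next row=LF[1]=2
Reversed output: badger$

Answer: badger$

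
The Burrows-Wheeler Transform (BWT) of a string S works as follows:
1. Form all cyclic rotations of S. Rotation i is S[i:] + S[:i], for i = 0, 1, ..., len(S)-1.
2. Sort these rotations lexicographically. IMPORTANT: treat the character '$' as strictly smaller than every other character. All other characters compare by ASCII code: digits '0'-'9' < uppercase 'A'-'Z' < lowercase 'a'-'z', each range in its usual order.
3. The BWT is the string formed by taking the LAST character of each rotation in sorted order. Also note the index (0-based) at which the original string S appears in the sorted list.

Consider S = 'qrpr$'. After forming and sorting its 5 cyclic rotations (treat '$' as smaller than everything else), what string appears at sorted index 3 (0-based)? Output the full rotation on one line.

All 5 rotations (rotation i = S[i:]+S[:i]):
  rot[0] = qrpr$
  rot[1] = rpr$q
  rot[2] = pr$qr
  rot[3] = r$qrp
  rot[4] = $qrpr
Sorted (with $ < everything):
  sorted[0] = $qrpr
  sorted[1] = pr$qr
  sorted[2] = qrpr$
  sorted[3] = r$qrp
  sorted[4] = rpr$q
sorted[3] = r$qrp

Answer: r$qrp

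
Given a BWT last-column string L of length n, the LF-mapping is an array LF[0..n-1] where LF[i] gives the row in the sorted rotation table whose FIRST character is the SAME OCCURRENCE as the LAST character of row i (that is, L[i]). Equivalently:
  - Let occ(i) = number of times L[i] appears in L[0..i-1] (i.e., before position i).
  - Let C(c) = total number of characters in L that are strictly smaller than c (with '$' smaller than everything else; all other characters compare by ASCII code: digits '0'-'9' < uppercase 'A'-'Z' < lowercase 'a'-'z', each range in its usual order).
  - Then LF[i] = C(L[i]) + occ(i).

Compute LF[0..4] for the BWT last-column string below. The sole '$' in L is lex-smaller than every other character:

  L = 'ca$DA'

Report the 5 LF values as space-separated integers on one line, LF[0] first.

Char counts: '$':1, 'A':1, 'D':1, 'a':1, 'c':1
C (first-col start): C('$')=0, C('A')=1, C('D')=2, C('a')=3, C('c')=4
L[0]='c': occ=0, LF[0]=C('c')+0=4+0=4
L[1]='a': occ=0, LF[1]=C('a')+0=3+0=3
L[2]='$': occ=0, LF[2]=C('$')+0=0+0=0
L[3]='D': occ=0, LF[3]=C('D')+0=2+0=2
L[4]='A': occ=0, LF[4]=C('A')+0=1+0=1

Answer: 4 3 0 2 1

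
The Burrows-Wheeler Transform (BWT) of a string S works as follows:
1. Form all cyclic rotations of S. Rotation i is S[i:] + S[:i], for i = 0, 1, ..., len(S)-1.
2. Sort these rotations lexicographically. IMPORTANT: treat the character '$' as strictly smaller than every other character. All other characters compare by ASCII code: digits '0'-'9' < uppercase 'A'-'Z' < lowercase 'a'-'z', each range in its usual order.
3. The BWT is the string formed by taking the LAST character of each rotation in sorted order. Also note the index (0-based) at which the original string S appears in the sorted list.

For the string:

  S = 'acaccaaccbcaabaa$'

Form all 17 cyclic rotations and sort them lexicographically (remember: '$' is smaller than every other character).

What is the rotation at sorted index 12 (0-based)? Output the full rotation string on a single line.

All 17 rotations (rotation i = S[i:]+S[:i]):
  rot[0] = acaccaaccbcaabaa$
  rot[1] = caccaaccbcaabaa$a
  rot[2] = accaaccbcaabaa$ac
  rot[3] = ccaaccbcaabaa$aca
  rot[4] = caaccbcaabaa$acac
  rot[5] = aaccbcaabaa$acacc
  rot[6] = accbcaabaa$acacca
  rot[7] = ccbcaabaa$acaccaa
  rot[8] = cbcaabaa$acaccaac
  rot[9] = bcaabaa$acaccaacc
  rot[10] = caabaa$acaccaaccb
  rot[11] = aabaa$acaccaaccbc
  rot[12] = abaa$acaccaaccbca
  rot[13] = baa$acaccaaccbcaa
  rot[14] = aa$acaccaaccbcaab
  rot[15] = a$acaccaaccbcaaba
  rot[16] = $acaccaaccbcaabaa
Sorted (with $ < everything):
  sorted[0] = $acaccaaccbcaabaa
  sorted[1] = a$acaccaaccbcaaba
  sorted[2] = aa$acaccaaccbcaab
  sorted[3] = aabaa$acaccaaccbc
  sorted[4] = aaccbcaabaa$acacc
  sorted[5] = abaa$acaccaaccbca
  sorted[6] = acaccaaccbcaabaa$
  sorted[7] = accaaccbcaabaa$ac
  sorted[8] = accbcaabaa$acacca
  sorted[9] = baa$acaccaaccbcaa
  sorted[10] = bcaabaa$acaccaacc
  sorted[11] = caabaa$acaccaaccb
  sorted[12] = caaccbcaabaa$acac
  sorted[13] = caccaaccbcaabaa$a
  sorted[14] = cbcaabaa$acaccaac
  sorted[15] = ccaaccbcaabaa$aca
  sorted[16] = ccbcaabaa$acaccaa
sorted[12] = caaccbcaabaa$acac

Answer: caaccbcaabaa$acac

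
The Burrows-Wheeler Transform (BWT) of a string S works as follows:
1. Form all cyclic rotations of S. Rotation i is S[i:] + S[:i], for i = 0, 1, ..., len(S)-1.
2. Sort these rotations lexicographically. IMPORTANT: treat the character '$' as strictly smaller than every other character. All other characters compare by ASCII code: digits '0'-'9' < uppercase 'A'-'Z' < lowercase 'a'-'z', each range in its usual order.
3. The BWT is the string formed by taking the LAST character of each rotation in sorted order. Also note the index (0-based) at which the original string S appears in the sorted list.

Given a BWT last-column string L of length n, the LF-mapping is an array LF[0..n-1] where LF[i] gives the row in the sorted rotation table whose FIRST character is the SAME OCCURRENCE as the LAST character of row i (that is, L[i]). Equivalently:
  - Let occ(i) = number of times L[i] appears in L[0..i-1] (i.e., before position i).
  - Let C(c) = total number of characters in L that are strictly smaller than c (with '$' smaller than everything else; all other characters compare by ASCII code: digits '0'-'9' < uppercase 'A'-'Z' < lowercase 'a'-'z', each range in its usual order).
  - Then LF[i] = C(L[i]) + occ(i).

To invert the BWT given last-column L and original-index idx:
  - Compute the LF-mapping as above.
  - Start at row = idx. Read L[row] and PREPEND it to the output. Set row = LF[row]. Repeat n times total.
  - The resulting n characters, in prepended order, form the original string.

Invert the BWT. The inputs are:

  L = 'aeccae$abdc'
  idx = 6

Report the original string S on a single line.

Answer: cacecabdea$

Derivation:
LF mapping: 1 9 5 6 2 10 0 3 4 8 7
Walk LF starting at row 6, prepending L[row]:
  step 1: row=6, L[6]='$', prepend. Next row=LF[6]=0
  step 2: row=0, L[0]='a', prepend. Next row=LF[0]=1
  step 3: row=1, L[1]='e', prepend. Next row=LF[1]=9
  step 4: row=9, L[9]='d', prepend. Next row=LF[9]=8
  step 5: row=8, L[8]='b', prepend. Next row=LF[8]=4
  step 6: row=4, L[4]='a', prepend. Next row=LF[4]=2
  step 7: row=2, L[2]='c', prepend. Next row=LF[2]=5
  step 8: row=5, L[5]='e', prepend. Next row=LF[5]=10
  step 9: row=10, L[10]='c', prepend. Next row=LF[10]=7
  step 10: row=7, L[7]='a', prepend. Next row=LF[7]=3
  step 11: row=3, L[3]='c', prepend. Next row=LF[3]=6
Reversed output: cacecabdea$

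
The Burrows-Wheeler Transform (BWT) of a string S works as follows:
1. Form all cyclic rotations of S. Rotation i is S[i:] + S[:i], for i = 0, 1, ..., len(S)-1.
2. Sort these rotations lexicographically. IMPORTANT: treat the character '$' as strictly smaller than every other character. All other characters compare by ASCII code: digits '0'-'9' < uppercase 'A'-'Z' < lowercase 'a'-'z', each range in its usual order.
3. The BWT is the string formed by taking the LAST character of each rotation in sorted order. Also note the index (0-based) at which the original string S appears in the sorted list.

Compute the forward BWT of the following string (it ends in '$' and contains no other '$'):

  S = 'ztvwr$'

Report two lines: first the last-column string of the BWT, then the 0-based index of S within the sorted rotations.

All 6 rotations (rotation i = S[i:]+S[:i]):
  rot[0] = ztvwr$
  rot[1] = tvwr$z
  rot[2] = vwr$zt
  rot[3] = wr$ztv
  rot[4] = r$ztvw
  rot[5] = $ztvwr
Sorted (with $ < everything):
  sorted[0] = $ztvwr  (last char: 'r')
  sorted[1] = r$ztvw  (last char: 'w')
  sorted[2] = tvwr$z  (last char: 'z')
  sorted[3] = vwr$zt  (last char: 't')
  sorted[4] = wr$ztv  (last char: 'v')
  sorted[5] = ztvwr$  (last char: '$')
Last column: rwztv$
Original string S is at sorted index 5

Answer: rwztv$
5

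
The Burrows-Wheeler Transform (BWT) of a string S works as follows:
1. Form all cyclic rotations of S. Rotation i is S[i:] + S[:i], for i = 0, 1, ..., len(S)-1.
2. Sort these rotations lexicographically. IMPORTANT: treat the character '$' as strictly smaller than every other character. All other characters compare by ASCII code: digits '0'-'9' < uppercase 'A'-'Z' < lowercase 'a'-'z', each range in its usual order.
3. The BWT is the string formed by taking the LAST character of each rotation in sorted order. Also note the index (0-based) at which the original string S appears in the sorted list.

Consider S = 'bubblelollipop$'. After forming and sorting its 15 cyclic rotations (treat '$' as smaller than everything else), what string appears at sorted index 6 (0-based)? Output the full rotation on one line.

All 15 rotations (rotation i = S[i:]+S[:i]):
  rot[0] = bubblelollipop$
  rot[1] = ubblelollipop$b
  rot[2] = bblelollipop$bu
  rot[3] = blelollipop$bub
  rot[4] = lelollipop$bubb
  rot[5] = elollipop$bubbl
  rot[6] = lollipop$bubble
  rot[7] = ollipop$bubblel
  rot[8] = llipop$bubblelo
  rot[9] = lipop$bubblelol
  rot[10] = ipop$bubbleloll
  rot[11] = pop$bubblelolli
  rot[12] = op$bubblelollip
  rot[13] = p$bubblelollipo
  rot[14] = $bubblelollipop
Sorted (with $ < everything):
  sorted[0] = $bubblelollipop
  sorted[1] = bblelollipop$bu
  sorted[2] = blelollipop$bub
  sorted[3] = bubblelollipop$
  sorted[4] = elollipop$bubbl
  sorted[5] = ipop$bubbleloll
  sorted[6] = lelollipop$bubb
  sorted[7] = lipop$bubblelol
  sorted[8] = llipop$bubblelo
  sorted[9] = lollipop$bubble
  sorted[10] = ollipop$bubblel
  sorted[11] = op$bubblelollip
  sorted[12] = p$bubblelollipo
  sorted[13] = pop$bubblelolli
  sorted[14] = ubblelollipop$b
sorted[6] = lelollipop$bubb

Answer: lelollipop$bubb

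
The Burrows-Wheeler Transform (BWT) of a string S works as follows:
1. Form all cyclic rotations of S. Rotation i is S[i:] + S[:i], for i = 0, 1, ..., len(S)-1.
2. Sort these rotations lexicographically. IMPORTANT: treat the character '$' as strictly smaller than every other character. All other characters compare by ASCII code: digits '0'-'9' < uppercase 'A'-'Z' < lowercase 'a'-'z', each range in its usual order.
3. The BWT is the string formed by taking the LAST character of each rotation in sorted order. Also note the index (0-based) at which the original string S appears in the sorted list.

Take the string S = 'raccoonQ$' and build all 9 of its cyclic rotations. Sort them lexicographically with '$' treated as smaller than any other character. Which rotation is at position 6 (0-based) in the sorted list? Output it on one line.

All 9 rotations (rotation i = S[i:]+S[:i]):
  rot[0] = raccoonQ$
  rot[1] = accoonQ$r
  rot[2] = ccoonQ$ra
  rot[3] = coonQ$rac
  rot[4] = oonQ$racc
  rot[5] = onQ$racco
  rot[6] = nQ$raccoo
  rot[7] = Q$raccoon
  rot[8] = $raccoonQ
Sorted (with $ < everything):
  sorted[0] = $raccoonQ
  sorted[1] = Q$raccoon
  sorted[2] = accoonQ$r
  sorted[3] = ccoonQ$ra
  sorted[4] = coonQ$rac
  sorted[5] = nQ$raccoo
  sorted[6] = onQ$racco
  sorted[7] = oonQ$racc
  sorted[8] = raccoonQ$
sorted[6] = onQ$racco

Answer: onQ$racco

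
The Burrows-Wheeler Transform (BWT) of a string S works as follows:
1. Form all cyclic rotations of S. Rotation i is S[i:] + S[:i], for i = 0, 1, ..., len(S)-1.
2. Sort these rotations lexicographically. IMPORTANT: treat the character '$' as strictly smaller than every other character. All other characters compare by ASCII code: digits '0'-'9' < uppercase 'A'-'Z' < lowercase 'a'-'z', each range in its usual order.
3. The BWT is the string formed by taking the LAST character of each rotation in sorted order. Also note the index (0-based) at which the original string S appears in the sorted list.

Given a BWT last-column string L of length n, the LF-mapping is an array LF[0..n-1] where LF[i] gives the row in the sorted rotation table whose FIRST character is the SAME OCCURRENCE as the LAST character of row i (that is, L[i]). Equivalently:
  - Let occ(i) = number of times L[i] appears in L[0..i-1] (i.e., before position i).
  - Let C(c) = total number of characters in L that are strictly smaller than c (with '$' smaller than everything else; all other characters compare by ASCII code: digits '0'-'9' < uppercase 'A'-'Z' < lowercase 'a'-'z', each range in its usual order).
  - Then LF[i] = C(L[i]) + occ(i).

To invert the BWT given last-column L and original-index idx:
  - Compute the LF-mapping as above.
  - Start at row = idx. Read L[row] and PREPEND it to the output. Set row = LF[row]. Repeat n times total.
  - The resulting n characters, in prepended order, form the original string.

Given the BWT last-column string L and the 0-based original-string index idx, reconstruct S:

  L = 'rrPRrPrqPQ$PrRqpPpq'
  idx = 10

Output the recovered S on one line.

LF mapping: 14 15 1 7 16 2 17 11 3 6 0 4 18 8 12 9 5 10 13
Walk LF starting at row 10, prepending L[row]:
  step 1: row=10, L[10]='$', prepend. Next row=LF[10]=0
  step 2: row=0, L[0]='r', prepend. Next row=LF[0]=14
  step 3: row=14, L[14]='q', prepend. Next row=LF[14]=12
  step 4: row=12, L[12]='r', prepend. Next row=LF[12]=18
  step 5: row=18, L[18]='q', prepend. Next row=LF[18]=13
  step 6: row=13, L[13]='R', prepend. Next row=LF[13]=8
  step 7: row=8, L[8]='P', prepend. Next row=LF[8]=3
  step 8: row=3, L[3]='R', prepend. Next row=LF[3]=7
  step 9: row=7, L[7]='q', prepend. Next row=LF[7]=11
  step 10: row=11, L[11]='P', prepend. Next row=LF[11]=4
  step 11: row=4, L[4]='r', prepend. Next row=LF[4]=16
  step 12: row=16, L[16]='P', prepend. Next row=LF[16]=5
  step 13: row=5, L[5]='P', prepend. Next row=LF[5]=2
  step 14: row=2, L[2]='P', prepend. Next row=LF[2]=1
  step 15: row=1, L[1]='r', prepend. Next row=LF[1]=15
  step 16: row=15, L[15]='p', prepend. Next row=LF[15]=9
  step 17: row=9, L[9]='Q', prepend. Next row=LF[9]=6
  step 18: row=6, L[6]='r', prepend. Next row=LF[6]=17
  step 19: row=17, L[17]='p', prepend. Next row=LF[17]=10
Reversed output: prQprPPPrPqRPRqrqr$

Answer: prQprPPPrPqRPRqrqr$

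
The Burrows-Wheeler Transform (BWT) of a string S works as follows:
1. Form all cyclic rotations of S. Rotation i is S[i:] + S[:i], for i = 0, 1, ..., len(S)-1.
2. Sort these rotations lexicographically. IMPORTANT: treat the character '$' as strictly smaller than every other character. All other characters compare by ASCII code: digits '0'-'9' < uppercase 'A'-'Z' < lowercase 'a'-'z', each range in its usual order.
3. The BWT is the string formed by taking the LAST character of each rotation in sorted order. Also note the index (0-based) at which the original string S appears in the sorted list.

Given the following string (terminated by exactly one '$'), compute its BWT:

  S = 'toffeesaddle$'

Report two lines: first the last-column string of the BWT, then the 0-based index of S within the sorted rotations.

All 13 rotations (rotation i = S[i:]+S[:i]):
  rot[0] = toffeesaddle$
  rot[1] = offeesaddle$t
  rot[2] = ffeesaddle$to
  rot[3] = feesaddle$tof
  rot[4] = eesaddle$toff
  rot[5] = esaddle$toffe
  rot[6] = saddle$toffee
  rot[7] = addle$toffees
  rot[8] = ddle$toffeesa
  rot[9] = dle$toffeesad
  rot[10] = le$toffeesadd
  rot[11] = e$toffeesaddl
  rot[12] = $toffeesaddle
Sorted (with $ < everything):
  sorted[0] = $toffeesaddle  (last char: 'e')
  sorted[1] = addle$toffees  (last char: 's')
  sorted[2] = ddle$toffeesa  (last char: 'a')
  sorted[3] = dle$toffeesad  (last char: 'd')
  sorted[4] = e$toffeesaddl  (last char: 'l')
  sorted[5] = eesaddle$toff  (last char: 'f')
  sorted[6] = esaddle$toffe  (last char: 'e')
  sorted[7] = feesaddle$tof  (last char: 'f')
  sorted[8] = ffeesaddle$to  (last char: 'o')
  sorted[9] = le$toffeesadd  (last char: 'd')
  sorted[10] = offeesaddle$t  (last char: 't')
  sorted[11] = saddle$toffee  (last char: 'e')
  sorted[12] = toffeesaddle$  (last char: '$')
Last column: esadlfefodte$
Original string S is at sorted index 12

Answer: esadlfefodte$
12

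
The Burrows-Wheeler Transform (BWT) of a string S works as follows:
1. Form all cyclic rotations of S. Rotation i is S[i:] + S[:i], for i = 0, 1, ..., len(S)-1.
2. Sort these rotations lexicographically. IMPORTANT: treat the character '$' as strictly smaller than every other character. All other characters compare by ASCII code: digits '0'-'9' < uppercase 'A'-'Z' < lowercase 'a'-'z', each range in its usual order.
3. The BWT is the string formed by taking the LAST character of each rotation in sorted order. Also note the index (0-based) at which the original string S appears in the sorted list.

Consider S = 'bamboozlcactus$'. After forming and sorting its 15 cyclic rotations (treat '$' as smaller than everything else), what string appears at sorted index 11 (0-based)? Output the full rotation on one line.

Answer: s$bamboozlcactu

Derivation:
All 15 rotations (rotation i = S[i:]+S[:i]):
  rot[0] = bamboozlcactus$
  rot[1] = amboozlcactus$b
  rot[2] = mboozlcactus$ba
  rot[3] = boozlcactus$bam
  rot[4] = oozlcactus$bamb
  rot[5] = ozlcactus$bambo
  rot[6] = zlcactus$bamboo
  rot[7] = lcactus$bambooz
  rot[8] = cactus$bamboozl
  rot[9] = actus$bamboozlc
  rot[10] = ctus$bamboozlca
  rot[11] = tus$bamboozlcac
  rot[12] = us$bamboozlcact
  rot[13] = s$bamboozlcactu
  rot[14] = $bamboozlcactus
Sorted (with $ < everything):
  sorted[0] = $bamboozlcactus
  sorted[1] = actus$bamboozlc
  sorted[2] = amboozlcactus$b
  sorted[3] = bamboozlcactus$
  sorted[4] = boozlcactus$bam
  sorted[5] = cactus$bamboozl
  sorted[6] = ctus$bamboozlca
  sorted[7] = lcactus$bambooz
  sorted[8] = mboozlcactus$ba
  sorted[9] = oozlcactus$bamb
  sorted[10] = ozlcactus$bambo
  sorted[11] = s$bamboozlcactu
  sorted[12] = tus$bamboozlcac
  sorted[13] = us$bamboozlcact
  sorted[14] = zlcactus$bamboo
sorted[11] = s$bamboozlcactu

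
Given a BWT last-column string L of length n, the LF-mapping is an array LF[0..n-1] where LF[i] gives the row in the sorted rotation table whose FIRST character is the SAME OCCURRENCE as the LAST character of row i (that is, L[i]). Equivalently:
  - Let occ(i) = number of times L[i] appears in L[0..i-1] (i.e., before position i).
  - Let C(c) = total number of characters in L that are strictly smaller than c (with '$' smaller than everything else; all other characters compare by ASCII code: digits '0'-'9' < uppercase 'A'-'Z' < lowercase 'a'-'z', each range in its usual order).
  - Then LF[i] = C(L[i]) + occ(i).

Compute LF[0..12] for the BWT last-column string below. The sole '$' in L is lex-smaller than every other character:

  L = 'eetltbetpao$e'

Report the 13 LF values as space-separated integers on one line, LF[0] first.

Answer: 3 4 10 7 11 2 5 12 9 1 8 0 6

Derivation:
Char counts: '$':1, 'a':1, 'b':1, 'e':4, 'l':1, 'o':1, 'p':1, 't':3
C (first-col start): C('$')=0, C('a')=1, C('b')=2, C('e')=3, C('l')=7, C('o')=8, C('p')=9, C('t')=10
L[0]='e': occ=0, LF[0]=C('e')+0=3+0=3
L[1]='e': occ=1, LF[1]=C('e')+1=3+1=4
L[2]='t': occ=0, LF[2]=C('t')+0=10+0=10
L[3]='l': occ=0, LF[3]=C('l')+0=7+0=7
L[4]='t': occ=1, LF[4]=C('t')+1=10+1=11
L[5]='b': occ=0, LF[5]=C('b')+0=2+0=2
L[6]='e': occ=2, LF[6]=C('e')+2=3+2=5
L[7]='t': occ=2, LF[7]=C('t')+2=10+2=12
L[8]='p': occ=0, LF[8]=C('p')+0=9+0=9
L[9]='a': occ=0, LF[9]=C('a')+0=1+0=1
L[10]='o': occ=0, LF[10]=C('o')+0=8+0=8
L[11]='$': occ=0, LF[11]=C('$')+0=0+0=0
L[12]='e': occ=3, LF[12]=C('e')+3=3+3=6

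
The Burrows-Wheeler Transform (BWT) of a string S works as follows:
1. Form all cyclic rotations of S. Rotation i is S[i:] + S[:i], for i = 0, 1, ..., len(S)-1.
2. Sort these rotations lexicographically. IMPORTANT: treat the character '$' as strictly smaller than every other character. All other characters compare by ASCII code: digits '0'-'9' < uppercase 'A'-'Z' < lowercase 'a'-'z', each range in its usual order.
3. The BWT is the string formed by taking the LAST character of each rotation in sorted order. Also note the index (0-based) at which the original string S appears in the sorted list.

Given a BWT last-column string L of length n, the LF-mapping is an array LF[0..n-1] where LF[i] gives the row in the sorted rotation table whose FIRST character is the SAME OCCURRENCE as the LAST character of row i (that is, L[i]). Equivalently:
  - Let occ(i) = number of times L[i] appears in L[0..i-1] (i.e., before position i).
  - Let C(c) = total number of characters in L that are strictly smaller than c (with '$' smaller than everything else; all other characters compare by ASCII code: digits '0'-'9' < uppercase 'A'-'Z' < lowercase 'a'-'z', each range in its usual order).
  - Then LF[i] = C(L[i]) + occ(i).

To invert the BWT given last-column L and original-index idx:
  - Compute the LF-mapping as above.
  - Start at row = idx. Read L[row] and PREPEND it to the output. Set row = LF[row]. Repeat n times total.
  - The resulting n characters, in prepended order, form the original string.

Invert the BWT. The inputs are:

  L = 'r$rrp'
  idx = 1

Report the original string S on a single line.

Answer: prrr$

Derivation:
LF mapping: 2 0 3 4 1
Walk LF starting at row 1, prepending L[row]:
  step 1: row=1, L[1]='$', prepend. Next row=LF[1]=0
  step 2: row=0, L[0]='r', prepend. Next row=LF[0]=2
  step 3: row=2, L[2]='r', prepend. Next row=LF[2]=3
  step 4: row=3, L[3]='r', prepend. Next row=LF[3]=4
  step 5: row=4, L[4]='p', prepend. Next row=LF[4]=1
Reversed output: prrr$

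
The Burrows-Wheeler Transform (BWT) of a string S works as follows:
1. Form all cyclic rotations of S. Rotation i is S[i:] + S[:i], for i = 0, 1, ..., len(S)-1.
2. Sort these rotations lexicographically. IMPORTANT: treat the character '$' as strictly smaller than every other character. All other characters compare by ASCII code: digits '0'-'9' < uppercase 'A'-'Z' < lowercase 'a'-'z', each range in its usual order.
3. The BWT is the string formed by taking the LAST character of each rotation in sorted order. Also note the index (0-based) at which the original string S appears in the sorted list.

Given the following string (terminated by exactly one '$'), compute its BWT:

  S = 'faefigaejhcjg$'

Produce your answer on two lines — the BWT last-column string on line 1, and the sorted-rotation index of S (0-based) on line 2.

All 14 rotations (rotation i = S[i:]+S[:i]):
  rot[0] = faefigaejhcjg$
  rot[1] = aefigaejhcjg$f
  rot[2] = efigaejhcjg$fa
  rot[3] = figaejhcjg$fae
  rot[4] = igaejhcjg$faef
  rot[5] = gaejhcjg$faefi
  rot[6] = aejhcjg$faefig
  rot[7] = ejhcjg$faefiga
  rot[8] = jhcjg$faefigae
  rot[9] = hcjg$faefigaej
  rot[10] = cjg$faefigaejh
  rot[11] = jg$faefigaejhc
  rot[12] = g$faefigaejhcj
  rot[13] = $faefigaejhcjg
Sorted (with $ < everything):
  sorted[0] = $faefigaejhcjg  (last char: 'g')
  sorted[1] = aefigaejhcjg$f  (last char: 'f')
  sorted[2] = aejhcjg$faefig  (last char: 'g')
  sorted[3] = cjg$faefigaejh  (last char: 'h')
  sorted[4] = efigaejhcjg$fa  (last char: 'a')
  sorted[5] = ejhcjg$faefiga  (last char: 'a')
  sorted[6] = faefigaejhcjg$  (last char: '$')
  sorted[7] = figaejhcjg$fae  (last char: 'e')
  sorted[8] = g$faefigaejhcj  (last char: 'j')
  sorted[9] = gaejhcjg$faefi  (last char: 'i')
  sorted[10] = hcjg$faefigaej  (last char: 'j')
  sorted[11] = igaejhcjg$faef  (last char: 'f')
  sorted[12] = jg$faefigaejhc  (last char: 'c')
  sorted[13] = jhcjg$faefigae  (last char: 'e')
Last column: gfghaa$ejijfce
Original string S is at sorted index 6

Answer: gfghaa$ejijfce
6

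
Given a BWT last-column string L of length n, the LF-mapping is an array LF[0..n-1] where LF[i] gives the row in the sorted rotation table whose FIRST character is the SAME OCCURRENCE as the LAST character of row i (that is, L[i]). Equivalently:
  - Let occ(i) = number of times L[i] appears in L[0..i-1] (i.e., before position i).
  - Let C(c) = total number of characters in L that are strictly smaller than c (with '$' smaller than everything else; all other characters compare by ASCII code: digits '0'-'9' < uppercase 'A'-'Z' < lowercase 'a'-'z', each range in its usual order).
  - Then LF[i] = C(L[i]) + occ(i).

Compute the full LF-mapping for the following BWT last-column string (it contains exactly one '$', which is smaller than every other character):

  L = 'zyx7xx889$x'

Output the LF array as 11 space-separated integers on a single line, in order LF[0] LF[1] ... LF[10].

Char counts: '$':1, '7':1, '8':2, '9':1, 'x':4, 'y':1, 'z':1
C (first-col start): C('$')=0, C('7')=1, C('8')=2, C('9')=4, C('x')=5, C('y')=9, C('z')=10
L[0]='z': occ=0, LF[0]=C('z')+0=10+0=10
L[1]='y': occ=0, LF[1]=C('y')+0=9+0=9
L[2]='x': occ=0, LF[2]=C('x')+0=5+0=5
L[3]='7': occ=0, LF[3]=C('7')+0=1+0=1
L[4]='x': occ=1, LF[4]=C('x')+1=5+1=6
L[5]='x': occ=2, LF[5]=C('x')+2=5+2=7
L[6]='8': occ=0, LF[6]=C('8')+0=2+0=2
L[7]='8': occ=1, LF[7]=C('8')+1=2+1=3
L[8]='9': occ=0, LF[8]=C('9')+0=4+0=4
L[9]='$': occ=0, LF[9]=C('$')+0=0+0=0
L[10]='x': occ=3, LF[10]=C('x')+3=5+3=8

Answer: 10 9 5 1 6 7 2 3 4 0 8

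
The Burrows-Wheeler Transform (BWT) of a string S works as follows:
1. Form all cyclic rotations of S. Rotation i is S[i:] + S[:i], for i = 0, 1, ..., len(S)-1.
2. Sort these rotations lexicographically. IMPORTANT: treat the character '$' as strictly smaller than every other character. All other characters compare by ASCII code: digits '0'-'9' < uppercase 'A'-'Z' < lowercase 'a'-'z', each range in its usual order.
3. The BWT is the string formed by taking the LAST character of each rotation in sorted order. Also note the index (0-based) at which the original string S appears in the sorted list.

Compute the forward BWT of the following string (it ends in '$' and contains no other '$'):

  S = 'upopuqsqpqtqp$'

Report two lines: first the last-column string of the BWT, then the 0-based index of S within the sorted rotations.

Answer: ppquqotsupqq$p
12

Derivation:
All 14 rotations (rotation i = S[i:]+S[:i]):
  rot[0] = upopuqsqpqtqp$
  rot[1] = popuqsqpqtqp$u
  rot[2] = opuqsqpqtqp$up
  rot[3] = puqsqpqtqp$upo
  rot[4] = uqsqpqtqp$upop
  rot[5] = qsqpqtqp$upopu
  rot[6] = sqpqtqp$upopuq
  rot[7] = qpqtqp$upopuqs
  rot[8] = pqtqp$upopuqsq
  rot[9] = qtqp$upopuqsqp
  rot[10] = tqp$upopuqsqpq
  rot[11] = qp$upopuqsqpqt
  rot[12] = p$upopuqsqpqtq
  rot[13] = $upopuqsqpqtqp
Sorted (with $ < everything):
  sorted[0] = $upopuqsqpqtqp  (last char: 'p')
  sorted[1] = opuqsqpqtqp$up  (last char: 'p')
  sorted[2] = p$upopuqsqpqtq  (last char: 'q')
  sorted[3] = popuqsqpqtqp$u  (last char: 'u')
  sorted[4] = pqtqp$upopuqsq  (last char: 'q')
  sorted[5] = puqsqpqtqp$upo  (last char: 'o')
  sorted[6] = qp$upopuqsqpqt  (last char: 't')
  sorted[7] = qpqtqp$upopuqs  (last char: 's')
  sorted[8] = qsqpqtqp$upopu  (last char: 'u')
  sorted[9] = qtqp$upopuqsqp  (last char: 'p')
  sorted[10] = sqpqtqp$upopuq  (last char: 'q')
  sorted[11] = tqp$upopuqsqpq  (last char: 'q')
  sorted[12] = upopuqsqpqtqp$  (last char: '$')
  sorted[13] = uqsqpqtqp$upop  (last char: 'p')
Last column: ppquqotsupqq$p
Original string S is at sorted index 12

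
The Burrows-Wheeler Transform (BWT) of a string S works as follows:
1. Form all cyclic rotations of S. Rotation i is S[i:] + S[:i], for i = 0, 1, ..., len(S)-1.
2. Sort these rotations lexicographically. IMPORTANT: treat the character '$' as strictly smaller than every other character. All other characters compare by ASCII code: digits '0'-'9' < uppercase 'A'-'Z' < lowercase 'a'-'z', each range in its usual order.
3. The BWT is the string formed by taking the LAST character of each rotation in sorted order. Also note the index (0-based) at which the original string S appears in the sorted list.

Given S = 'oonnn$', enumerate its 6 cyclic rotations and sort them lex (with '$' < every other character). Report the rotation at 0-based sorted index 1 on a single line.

Answer: n$oonn

Derivation:
All 6 rotations (rotation i = S[i:]+S[:i]):
  rot[0] = oonnn$
  rot[1] = onnn$o
  rot[2] = nnn$oo
  rot[3] = nn$oon
  rot[4] = n$oonn
  rot[5] = $oonnn
Sorted (with $ < everything):
  sorted[0] = $oonnn
  sorted[1] = n$oonn
  sorted[2] = nn$oon
  sorted[3] = nnn$oo
  sorted[4] = onnn$o
  sorted[5] = oonnn$
sorted[1] = n$oonn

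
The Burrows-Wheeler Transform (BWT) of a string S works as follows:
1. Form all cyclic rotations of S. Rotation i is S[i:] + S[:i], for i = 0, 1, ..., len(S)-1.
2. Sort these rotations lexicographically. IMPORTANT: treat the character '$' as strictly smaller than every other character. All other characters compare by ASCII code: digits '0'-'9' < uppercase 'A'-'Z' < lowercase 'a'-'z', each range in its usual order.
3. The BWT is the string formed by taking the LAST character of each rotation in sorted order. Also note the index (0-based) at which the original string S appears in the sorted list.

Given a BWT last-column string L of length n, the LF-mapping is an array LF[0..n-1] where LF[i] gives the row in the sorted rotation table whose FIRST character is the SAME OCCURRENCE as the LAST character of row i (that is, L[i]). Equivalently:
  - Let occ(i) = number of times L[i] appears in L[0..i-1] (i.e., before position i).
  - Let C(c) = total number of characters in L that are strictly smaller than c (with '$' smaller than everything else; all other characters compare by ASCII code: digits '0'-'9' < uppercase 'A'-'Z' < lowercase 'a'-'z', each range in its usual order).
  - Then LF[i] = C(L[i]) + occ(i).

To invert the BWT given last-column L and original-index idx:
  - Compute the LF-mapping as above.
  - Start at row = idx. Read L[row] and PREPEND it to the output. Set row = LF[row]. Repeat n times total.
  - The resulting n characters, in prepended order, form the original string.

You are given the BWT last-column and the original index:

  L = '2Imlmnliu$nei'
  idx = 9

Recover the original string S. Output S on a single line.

Answer: millenniumI2$

Derivation:
LF mapping: 1 2 8 6 9 10 7 4 12 0 11 3 5
Walk LF starting at row 9, prepending L[row]:
  step 1: row=9, L[9]='$', prepend. Next row=LF[9]=0
  step 2: row=0, L[0]='2', prepend. Next row=LF[0]=1
  step 3: row=1, L[1]='I', prepend. Next row=LF[1]=2
  step 4: row=2, L[2]='m', prepend. Next row=LF[2]=8
  step 5: row=8, L[8]='u', prepend. Next row=LF[8]=12
  step 6: row=12, L[12]='i', prepend. Next row=LF[12]=5
  step 7: row=5, L[5]='n', prepend. Next row=LF[5]=10
  step 8: row=10, L[10]='n', prepend. Next row=LF[10]=11
  step 9: row=11, L[11]='e', prepend. Next row=LF[11]=3
  step 10: row=3, L[3]='l', prepend. Next row=LF[3]=6
  step 11: row=6, L[6]='l', prepend. Next row=LF[6]=7
  step 12: row=7, L[7]='i', prepend. Next row=LF[7]=4
  step 13: row=4, L[4]='m', prepend. Next row=LF[4]=9
Reversed output: millenniumI2$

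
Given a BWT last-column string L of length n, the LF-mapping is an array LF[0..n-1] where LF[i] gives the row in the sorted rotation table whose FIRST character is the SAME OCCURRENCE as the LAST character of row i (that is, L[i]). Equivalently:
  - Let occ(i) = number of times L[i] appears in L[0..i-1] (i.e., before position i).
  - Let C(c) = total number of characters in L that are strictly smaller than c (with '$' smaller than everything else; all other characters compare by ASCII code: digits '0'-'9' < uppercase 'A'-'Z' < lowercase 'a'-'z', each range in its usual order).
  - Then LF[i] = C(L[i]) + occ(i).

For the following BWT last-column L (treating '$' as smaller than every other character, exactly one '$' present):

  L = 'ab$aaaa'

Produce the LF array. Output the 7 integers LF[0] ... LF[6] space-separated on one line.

Answer: 1 6 0 2 3 4 5

Derivation:
Char counts: '$':1, 'a':5, 'b':1
C (first-col start): C('$')=0, C('a')=1, C('b')=6
L[0]='a': occ=0, LF[0]=C('a')+0=1+0=1
L[1]='b': occ=0, LF[1]=C('b')+0=6+0=6
L[2]='$': occ=0, LF[2]=C('$')+0=0+0=0
L[3]='a': occ=1, LF[3]=C('a')+1=1+1=2
L[4]='a': occ=2, LF[4]=C('a')+2=1+2=3
L[5]='a': occ=3, LF[5]=C('a')+3=1+3=4
L[6]='a': occ=4, LF[6]=C('a')+4=1+4=5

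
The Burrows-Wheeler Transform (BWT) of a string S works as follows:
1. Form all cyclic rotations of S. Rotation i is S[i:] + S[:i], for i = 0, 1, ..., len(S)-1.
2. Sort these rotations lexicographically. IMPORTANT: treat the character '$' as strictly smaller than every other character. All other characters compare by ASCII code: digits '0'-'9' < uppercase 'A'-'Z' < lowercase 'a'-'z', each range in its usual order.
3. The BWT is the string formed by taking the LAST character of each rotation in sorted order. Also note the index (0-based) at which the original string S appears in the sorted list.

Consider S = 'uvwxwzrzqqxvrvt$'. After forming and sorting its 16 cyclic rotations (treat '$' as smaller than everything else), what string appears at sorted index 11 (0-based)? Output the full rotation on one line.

All 16 rotations (rotation i = S[i:]+S[:i]):
  rot[0] = uvwxwzrzqqxvrvt$
  rot[1] = vwxwzrzqqxvrvt$u
  rot[2] = wxwzrzqqxvrvt$uv
  rot[3] = xwzrzqqxvrvt$uvw
  rot[4] = wzrzqqxvrvt$uvwx
  rot[5] = zrzqqxvrvt$uvwxw
  rot[6] = rzqqxvrvt$uvwxwz
  rot[7] = zqqxvrvt$uvwxwzr
  rot[8] = qqxvrvt$uvwxwzrz
  rot[9] = qxvrvt$uvwxwzrzq
  rot[10] = xvrvt$uvwxwzrzqq
  rot[11] = vrvt$uvwxwzrzqqx
  rot[12] = rvt$uvwxwzrzqqxv
  rot[13] = vt$uvwxwzrzqqxvr
  rot[14] = t$uvwxwzrzqqxvrv
  rot[15] = $uvwxwzrzqqxvrvt
Sorted (with $ < everything):
  sorted[0] = $uvwxwzrzqqxvrvt
  sorted[1] = qqxvrvt$uvwxwzrz
  sorted[2] = qxvrvt$uvwxwzrzq
  sorted[3] = rvt$uvwxwzrzqqxv
  sorted[4] = rzqqxvrvt$uvwxwz
  sorted[5] = t$uvwxwzrzqqxvrv
  sorted[6] = uvwxwzrzqqxvrvt$
  sorted[7] = vrvt$uvwxwzrzqqx
  sorted[8] = vt$uvwxwzrzqqxvr
  sorted[9] = vwxwzrzqqxvrvt$u
  sorted[10] = wxwzrzqqxvrvt$uv
  sorted[11] = wzrzqqxvrvt$uvwx
  sorted[12] = xvrvt$uvwxwzrzqq
  sorted[13] = xwzrzqqxvrvt$uvw
  sorted[14] = zqqxvrvt$uvwxwzr
  sorted[15] = zrzqqxvrvt$uvwxw
sorted[11] = wzrzqqxvrvt$uvwx

Answer: wzrzqqxvrvt$uvwx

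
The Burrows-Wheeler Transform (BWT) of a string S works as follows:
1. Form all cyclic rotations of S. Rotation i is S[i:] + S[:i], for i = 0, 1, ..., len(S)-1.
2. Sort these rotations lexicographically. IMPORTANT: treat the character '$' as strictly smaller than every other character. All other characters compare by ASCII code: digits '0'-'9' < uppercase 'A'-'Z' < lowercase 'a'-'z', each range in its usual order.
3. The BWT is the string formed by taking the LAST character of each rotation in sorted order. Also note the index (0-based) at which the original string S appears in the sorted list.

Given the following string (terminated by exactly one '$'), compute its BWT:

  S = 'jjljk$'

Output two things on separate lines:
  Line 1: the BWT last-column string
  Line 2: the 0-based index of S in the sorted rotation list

Answer: k$ljjj
1

Derivation:
All 6 rotations (rotation i = S[i:]+S[:i]):
  rot[0] = jjljk$
  rot[1] = jljk$j
  rot[2] = ljk$jj
  rot[3] = jk$jjl
  rot[4] = k$jjlj
  rot[5] = $jjljk
Sorted (with $ < everything):
  sorted[0] = $jjljk  (last char: 'k')
  sorted[1] = jjljk$  (last char: '$')
  sorted[2] = jk$jjl  (last char: 'l')
  sorted[3] = jljk$j  (last char: 'j')
  sorted[4] = k$jjlj  (last char: 'j')
  sorted[5] = ljk$jj  (last char: 'j')
Last column: k$ljjj
Original string S is at sorted index 1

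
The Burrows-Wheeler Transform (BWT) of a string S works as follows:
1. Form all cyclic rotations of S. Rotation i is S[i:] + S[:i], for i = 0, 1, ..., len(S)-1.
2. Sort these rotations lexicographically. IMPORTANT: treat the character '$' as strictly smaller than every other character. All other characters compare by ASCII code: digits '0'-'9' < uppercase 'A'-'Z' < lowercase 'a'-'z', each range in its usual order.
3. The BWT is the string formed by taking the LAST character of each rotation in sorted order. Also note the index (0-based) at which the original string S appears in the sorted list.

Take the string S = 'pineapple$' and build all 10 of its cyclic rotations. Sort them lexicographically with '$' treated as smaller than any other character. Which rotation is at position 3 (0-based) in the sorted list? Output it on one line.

Answer: eapple$pin

Derivation:
All 10 rotations (rotation i = S[i:]+S[:i]):
  rot[0] = pineapple$
  rot[1] = ineapple$p
  rot[2] = neapple$pi
  rot[3] = eapple$pin
  rot[4] = apple$pine
  rot[5] = pple$pinea
  rot[6] = ple$pineap
  rot[7] = le$pineapp
  rot[8] = e$pineappl
  rot[9] = $pineapple
Sorted (with $ < everything):
  sorted[0] = $pineapple
  sorted[1] = apple$pine
  sorted[2] = e$pineappl
  sorted[3] = eapple$pin
  sorted[4] = ineapple$p
  sorted[5] = le$pineapp
  sorted[6] = neapple$pi
  sorted[7] = pineapple$
  sorted[8] = ple$pineap
  sorted[9] = pple$pinea
sorted[3] = eapple$pin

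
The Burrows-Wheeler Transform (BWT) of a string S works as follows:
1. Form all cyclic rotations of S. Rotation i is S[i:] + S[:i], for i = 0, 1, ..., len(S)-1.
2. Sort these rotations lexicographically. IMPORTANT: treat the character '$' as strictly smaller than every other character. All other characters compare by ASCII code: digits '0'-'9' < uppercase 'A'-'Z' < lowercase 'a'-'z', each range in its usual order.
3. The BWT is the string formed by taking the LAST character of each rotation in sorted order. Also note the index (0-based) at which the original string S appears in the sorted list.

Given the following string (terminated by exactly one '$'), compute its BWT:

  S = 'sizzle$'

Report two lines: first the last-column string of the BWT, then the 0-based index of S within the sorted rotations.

All 7 rotations (rotation i = S[i:]+S[:i]):
  rot[0] = sizzle$
  rot[1] = izzle$s
  rot[2] = zzle$si
  rot[3] = zle$siz
  rot[4] = le$sizz
  rot[5] = e$sizzl
  rot[6] = $sizzle
Sorted (with $ < everything):
  sorted[0] = $sizzle  (last char: 'e')
  sorted[1] = e$sizzl  (last char: 'l')
  sorted[2] = izzle$s  (last char: 's')
  sorted[3] = le$sizz  (last char: 'z')
  sorted[4] = sizzle$  (last char: '$')
  sorted[5] = zle$siz  (last char: 'z')
  sorted[6] = zzle$si  (last char: 'i')
Last column: elsz$zi
Original string S is at sorted index 4

Answer: elsz$zi
4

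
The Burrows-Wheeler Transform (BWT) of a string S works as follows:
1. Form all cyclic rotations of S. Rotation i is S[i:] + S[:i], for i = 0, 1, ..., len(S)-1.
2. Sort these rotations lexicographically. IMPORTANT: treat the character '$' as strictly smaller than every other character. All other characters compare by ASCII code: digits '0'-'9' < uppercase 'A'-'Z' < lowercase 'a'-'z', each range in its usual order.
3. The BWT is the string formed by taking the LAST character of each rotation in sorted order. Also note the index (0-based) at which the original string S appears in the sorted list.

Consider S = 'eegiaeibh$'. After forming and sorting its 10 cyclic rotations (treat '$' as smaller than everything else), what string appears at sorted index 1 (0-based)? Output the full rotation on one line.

All 10 rotations (rotation i = S[i:]+S[:i]):
  rot[0] = eegiaeibh$
  rot[1] = egiaeibh$e
  rot[2] = giaeibh$ee
  rot[3] = iaeibh$eeg
  rot[4] = aeibh$eegi
  rot[5] = eibh$eegia
  rot[6] = ibh$eegiae
  rot[7] = bh$eegiaei
  rot[8] = h$eegiaeib
  rot[9] = $eegiaeibh
Sorted (with $ < everything):
  sorted[0] = $eegiaeibh
  sorted[1] = aeibh$eegi
  sorted[2] = bh$eegiaei
  sorted[3] = eegiaeibh$
  sorted[4] = egiaeibh$e
  sorted[5] = eibh$eegia
  sorted[6] = giaeibh$ee
  sorted[7] = h$eegiaeib
  sorted[8] = iaeibh$eeg
  sorted[9] = ibh$eegiae
sorted[1] = aeibh$eegi

Answer: aeibh$eegi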